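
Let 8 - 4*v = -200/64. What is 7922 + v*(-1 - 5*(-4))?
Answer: 255195/32 ≈ 7974.8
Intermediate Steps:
v = 89/32 (v = 2 - (-50)/64 = 2 - ¼*(-25/8) = 2 + 25/32 = 89/32 ≈ 2.7813)
7922 + v*(-1 - 5*(-4)) = 7922 + 89*(-1 - 5*(-4))/32 = 7922 + 89*(-1 + 20)/32 = 7922 + (89/32)*19 = 7922 + 1691/32 = 255195/32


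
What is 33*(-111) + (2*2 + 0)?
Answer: -3659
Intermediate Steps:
33*(-111) + (2*2 + 0) = -3663 + (4 + 0) = -3663 + 4 = -3659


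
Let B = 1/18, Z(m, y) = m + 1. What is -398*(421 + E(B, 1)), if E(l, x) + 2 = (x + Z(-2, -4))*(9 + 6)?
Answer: -166762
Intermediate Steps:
Z(m, y) = 1 + m
B = 1/18 ≈ 0.055556
E(l, x) = -17 + 15*x (E(l, x) = -2 + (x + (1 - 2))*(9 + 6) = -2 + (x - 1)*15 = -2 + (-1 + x)*15 = -2 + (-15 + 15*x) = -17 + 15*x)
-398*(421 + E(B, 1)) = -398*(421 + (-17 + 15*1)) = -398*(421 + (-17 + 15)) = -398*(421 - 2) = -398*419 = -166762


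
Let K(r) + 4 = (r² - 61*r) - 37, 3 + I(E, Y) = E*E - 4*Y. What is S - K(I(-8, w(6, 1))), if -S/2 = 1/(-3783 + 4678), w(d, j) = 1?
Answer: 240753/895 ≈ 269.00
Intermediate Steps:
I(E, Y) = -3 + E² - 4*Y (I(E, Y) = -3 + (E*E - 4*Y) = -3 + (E² - 4*Y) = -3 + E² - 4*Y)
K(r) = -41 + r² - 61*r (K(r) = -4 + ((r² - 61*r) - 37) = -4 + (-37 + r² - 61*r) = -41 + r² - 61*r)
S = -2/895 (S = -2/(-3783 + 4678) = -2/895 ≈ -0.0022346)
S - K(I(-8, w(6, 1))) = -2/895 - (-41 + (-3 + (-8)² - 4*1)² - 61*(-3 + (-8)² - 4*1)) = -2/895 - (-41 + (-3 + 64 - 4)² - 61*(-3 + 64 - 4)) = -2/895 - (-41 + 57² - 61*57) = -2/895 - (-41 + 3249 - 3477) = -2/895 - 1*(-269) = -2/895 + 269 = 240753/895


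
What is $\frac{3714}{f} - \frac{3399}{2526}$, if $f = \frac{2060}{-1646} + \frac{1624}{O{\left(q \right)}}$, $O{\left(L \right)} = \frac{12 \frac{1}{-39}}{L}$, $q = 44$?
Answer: $- \frac{36520276867}{26821624562} \approx -1.3616$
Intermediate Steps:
$O{\left(L \right)} = - \frac{4}{13 L}$ ($O{\left(L \right)} = \frac{12 \left(- \frac{1}{39}\right)}{L} = - \frac{4}{13 L}$)
$f = - \frac{191127966}{823}$ ($f = \frac{2060}{-1646} + \frac{1624}{\left(- \frac{4}{13}\right) \frac{1}{44}} = 2060 \left(- \frac{1}{1646}\right) + \frac{1624}{\left(- \frac{4}{13}\right) \frac{1}{44}} = - \frac{1030}{823} + \frac{1624}{- \frac{1}{143}} = - \frac{1030}{823} + 1624 \left(-143\right) = - \frac{1030}{823} - 232232 = - \frac{191127966}{823} \approx -2.3223 \cdot 10^{5}$)
$\frac{3714}{f} - \frac{3399}{2526} = \frac{3714}{- \frac{191127966}{823}} - \frac{3399}{2526} = 3714 \left(- \frac{823}{191127966}\right) - \frac{1133}{842} = - \frac{509437}{31854661} - \frac{1133}{842} = - \frac{36520276867}{26821624562}$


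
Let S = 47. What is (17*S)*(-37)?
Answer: -29563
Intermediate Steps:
(17*S)*(-37) = (17*47)*(-37) = 799*(-37) = -29563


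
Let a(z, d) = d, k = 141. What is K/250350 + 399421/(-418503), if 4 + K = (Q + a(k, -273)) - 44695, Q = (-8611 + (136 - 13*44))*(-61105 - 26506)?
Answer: 7368747954453/2328271690 ≈ 3164.9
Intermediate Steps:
Q = 792616717 (Q = (-8611 + (136 - 572))*(-87611) = (-8611 - 436)*(-87611) = -9047*(-87611) = 792616717)
K = 792571745 (K = -4 + ((792616717 - 273) - 44695) = -4 + (792616444 - 44695) = -4 + 792571749 = 792571745)
K/250350 + 399421/(-418503) = 792571745/250350 + 399421/(-418503) = 792571745*(1/250350) + 399421*(-1/418503) = 158514349/50070 - 399421/418503 = 7368747954453/2328271690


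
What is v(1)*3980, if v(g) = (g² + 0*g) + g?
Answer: 7960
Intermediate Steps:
v(g) = g + g² (v(g) = (g² + 0) + g = g² + g = g + g²)
v(1)*3980 = (1*(1 + 1))*3980 = (1*2)*3980 = 2*3980 = 7960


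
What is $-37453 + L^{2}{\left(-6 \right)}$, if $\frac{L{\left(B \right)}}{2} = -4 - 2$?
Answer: $-37309$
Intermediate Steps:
$L{\left(B \right)} = -12$ ($L{\left(B \right)} = 2 \left(-4 - 2\right) = 2 \left(-6\right) = -12$)
$-37453 + L^{2}{\left(-6 \right)} = -37453 + \left(-12\right)^{2} = -37453 + 144 = -37309$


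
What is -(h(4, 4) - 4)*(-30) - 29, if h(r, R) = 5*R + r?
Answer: 571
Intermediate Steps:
h(r, R) = r + 5*R
-(h(4, 4) - 4)*(-30) - 29 = -((4 + 5*4) - 4)*(-30) - 29 = -((4 + 20) - 4)*(-30) - 29 = -(24 - 4)*(-30) - 29 = -1*20*(-30) - 29 = -20*(-30) - 29 = 600 - 29 = 571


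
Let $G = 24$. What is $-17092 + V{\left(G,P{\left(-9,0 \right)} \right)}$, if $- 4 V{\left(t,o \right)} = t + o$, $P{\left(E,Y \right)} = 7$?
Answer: $- \frac{68399}{4} \approx -17100.0$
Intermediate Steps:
$V{\left(t,o \right)} = - \frac{o}{4} - \frac{t}{4}$ ($V{\left(t,o \right)} = - \frac{t + o}{4} = - \frac{o + t}{4} = - \frac{o}{4} - \frac{t}{4}$)
$-17092 + V{\left(G,P{\left(-9,0 \right)} \right)} = -17092 - \frac{31}{4} = - \frac{68399}{4}$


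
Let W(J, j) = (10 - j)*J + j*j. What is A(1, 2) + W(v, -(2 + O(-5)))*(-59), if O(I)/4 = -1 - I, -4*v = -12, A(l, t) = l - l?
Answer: -24072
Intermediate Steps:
A(l, t) = 0
v = 3 (v = -¼*(-12) = 3)
O(I) = -4 - 4*I (O(I) = 4*(-1 - I) = -4 - 4*I)
W(J, j) = j² + J*(10 - j) (W(J, j) = J*(10 - j) + j² = j² + J*(10 - j))
A(1, 2) + W(v, -(2 + O(-5)))*(-59) = 0 + ((-(2 + (-4 - 4*(-5))))² + 10*3 - 1*3*(-(2 + (-4 - 4*(-5)))))*(-59) = 0 + ((-(2 + (-4 + 20)))² + 30 - 1*3*(-(2 + (-4 + 20))))*(-59) = 0 + ((-(2 + 16))² + 30 - 1*3*(-(2 + 16)))*(-59) = 0 + ((-1*18)² + 30 - 1*3*(-1*18))*(-59) = 0 + ((-18)² + 30 - 1*3*(-18))*(-59) = 0 + (324 + 30 + 54)*(-59) = 0 + 408*(-59) = 0 - 24072 = -24072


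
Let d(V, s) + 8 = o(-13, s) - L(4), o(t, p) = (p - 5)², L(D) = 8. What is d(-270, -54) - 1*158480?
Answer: -155015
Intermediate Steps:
o(t, p) = (-5 + p)²
d(V, s) = -16 + (-5 + s)² (d(V, s) = -8 + ((-5 + s)² - 1*8) = -8 + ((-5 + s)² - 8) = -8 + (-8 + (-5 + s)²) = -16 + (-5 + s)²)
d(-270, -54) - 1*158480 = (-16 + (-5 - 54)²) - 1*158480 = (-16 + (-59)²) - 158480 = (-16 + 3481) - 158480 = 3465 - 158480 = -155015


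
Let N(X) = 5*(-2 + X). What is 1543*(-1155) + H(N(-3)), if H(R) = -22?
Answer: -1782187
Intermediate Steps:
N(X) = -10 + 5*X
1543*(-1155) + H(N(-3)) = 1543*(-1155) - 22 = -1782165 - 22 = -1782187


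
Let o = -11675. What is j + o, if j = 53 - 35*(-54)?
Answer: -9732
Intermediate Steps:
j = 1943 (j = 53 + 1890 = 1943)
j + o = 1943 - 11675 = -9732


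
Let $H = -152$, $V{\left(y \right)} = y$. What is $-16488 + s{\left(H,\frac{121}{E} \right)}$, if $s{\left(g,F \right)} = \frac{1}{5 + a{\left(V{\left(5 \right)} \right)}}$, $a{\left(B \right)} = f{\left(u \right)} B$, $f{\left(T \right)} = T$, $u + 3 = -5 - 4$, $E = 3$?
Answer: $- \frac{906841}{55} \approx -16488.0$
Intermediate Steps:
$u = -12$ ($u = -3 - 9 = -12$)
$a{\left(B \right)} = - 12 B$
$s{\left(g,F \right)} = - \frac{1}{55}$ ($s{\left(g,F \right)} = \frac{1}{5 - 60} = \frac{1}{-55} = - \frac{1}{55}$)
$-16488 + s{\left(H,\frac{121}{E} \right)} = -16488 - \frac{1}{55} = - \frac{906841}{55}$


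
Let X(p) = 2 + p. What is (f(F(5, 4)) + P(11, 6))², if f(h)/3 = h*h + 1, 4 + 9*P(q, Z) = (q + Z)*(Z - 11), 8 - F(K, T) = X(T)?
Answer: 2116/81 ≈ 26.123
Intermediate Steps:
F(K, T) = 6 - T (F(K, T) = 8 - (2 + T) = 8 + (-2 - T) = 6 - T)
P(q, Z) = -4/9 + (-11 + Z)*(Z + q)/9 (P(q, Z) = -4/9 + ((q + Z)*(Z - 11))/9 = -4/9 + ((Z + q)*(-11 + Z))/9 = -4/9 + ((-11 + Z)*(Z + q))/9 = -4/9 + (-11 + Z)*(Z + q)/9)
f(h) = 3 + 3*h² (f(h) = 3*(h*h + 1) = 3*(h² + 1) = 3*(1 + h²) = 3 + 3*h²)
(f(F(5, 4)) + P(11, 6))² = ((3 + 3*(6 - 1*4)²) + (-4/9 - 11/9*6 - 11/9*11 + (⅑)*6² + (⅑)*6*11))² = ((3 + 3*(6 - 4)²) + (-4/9 - 22/3 - 121/9 + (⅑)*36 + 22/3))² = ((3 + 3*2²) + (-4/9 - 22/3 - 121/9 + 4 + 22/3))² = ((3 + 3*4) - 89/9)² = ((3 + 12) - 89/9)² = (15 - 89/9)² = (46/9)² = 2116/81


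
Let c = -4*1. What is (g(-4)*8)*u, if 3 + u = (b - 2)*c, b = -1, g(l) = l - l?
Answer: 0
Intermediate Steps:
g(l) = 0
c = -4
u = 9 (u = -3 + (-1 - 2)*(-4) = -3 - 3*(-4) = -3 + 12 = 9)
(g(-4)*8)*u = (0*8)*9 = 0*9 = 0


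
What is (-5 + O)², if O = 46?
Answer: 1681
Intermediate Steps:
(-5 + O)² = (-5 + 46)² = 41² = 1681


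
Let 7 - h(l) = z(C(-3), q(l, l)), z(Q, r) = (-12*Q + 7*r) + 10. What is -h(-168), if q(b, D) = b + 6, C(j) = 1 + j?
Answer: -1107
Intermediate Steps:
q(b, D) = 6 + b
z(Q, r) = 10 - 12*Q + 7*r
h(l) = -69 - 7*l (h(l) = 7 - (10 - 12*(1 - 3) + 7*(6 + l)) = 7 - (10 - 12*(-2) + (42 + 7*l)) = 7 - (10 + 24 + (42 + 7*l)) = 7 - (76 + 7*l) = 7 + (-76 - 7*l) = -69 - 7*l)
-h(-168) = -(-69 - 7*(-168)) = -(-69 + 1176) = -1*1107 = -1107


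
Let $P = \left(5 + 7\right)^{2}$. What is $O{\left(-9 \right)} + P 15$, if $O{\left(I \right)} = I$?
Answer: $2151$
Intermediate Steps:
$P = 144$ ($P = 12^{2} = 144$)
$O{\left(-9 \right)} + P 15 = -9 + 144 \cdot 15 = -9 + 2160 = 2151$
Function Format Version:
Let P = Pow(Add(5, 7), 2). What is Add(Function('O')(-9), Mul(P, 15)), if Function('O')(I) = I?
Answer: 2151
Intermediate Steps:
P = 144 (P = Pow(12, 2) = 144)
Add(Function('O')(-9), Mul(P, 15)) = Add(-9, Mul(144, 15)) = Add(-9, 2160) = 2151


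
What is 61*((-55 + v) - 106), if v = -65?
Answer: -13786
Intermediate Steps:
61*((-55 + v) - 106) = 61*((-55 - 65) - 106) = 61*(-120 - 106) = 61*(-226) = -13786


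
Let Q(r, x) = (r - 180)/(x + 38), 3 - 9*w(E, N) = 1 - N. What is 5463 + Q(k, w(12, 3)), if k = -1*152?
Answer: 1892673/347 ≈ 5454.4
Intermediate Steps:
k = -152
w(E, N) = 2/9 + N/9 (w(E, N) = ⅓ - (1 - N)/9 = ⅓ + (-⅑ + N/9) = 2/9 + N/9)
Q(r, x) = (-180 + r)/(38 + x)
5463 + Q(k, w(12, 3)) = 5463 + (-180 - 152)/(38 + (2/9 + (⅑)*3)) = 5463 - 332/(38 + (2/9 + ⅓)) = 5463 - 332/(38 + 5/9) = 5463 - 332/(347/9) = 5463 + (9/347)*(-332) = 5463 - 2988/347 = 1892673/347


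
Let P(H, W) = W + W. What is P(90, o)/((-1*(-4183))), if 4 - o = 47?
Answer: -86/4183 ≈ -0.020559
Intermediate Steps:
o = -43 (o = 4 - 1*47 = 4 - 47 = -43)
P(H, W) = 2*W
P(90, o)/((-1*(-4183))) = (2*(-43))/((-1*(-4183))) = -86/4183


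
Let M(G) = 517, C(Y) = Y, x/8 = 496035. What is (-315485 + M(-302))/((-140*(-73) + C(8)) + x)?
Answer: -78742/994627 ≈ -0.079167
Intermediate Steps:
x = 3968280 (x = 8*496035 = 3968280)
(-315485 + M(-302))/((-140*(-73) + C(8)) + x) = (-315485 + 517)/((-140*(-73) + 8) + 3968280) = -314968/((10220 + 8) + 3968280) = -314968/(10228 + 3968280) = -314968/3978508 = -314968*1/3978508 = -78742/994627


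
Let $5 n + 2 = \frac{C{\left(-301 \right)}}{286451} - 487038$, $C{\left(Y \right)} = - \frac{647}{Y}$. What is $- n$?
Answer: $\frac{41993441606393}{431108755} \approx 97408.0$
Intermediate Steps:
$n = - \frac{41993441606393}{431108755}$ ($n = - \frac{2}{5} + \frac{\frac{\left(-647\right) \frac{1}{-301}}{286451} - 487038}{5} = - \frac{2}{5} + \frac{\left(-647\right) \left(- \frac{1}{301}\right) \frac{1}{286451} - 487038}{5} = - \frac{2}{5} + \frac{\frac{647}{301} \cdot \frac{1}{286451} - 487038}{5} = - \frac{2}{5} + \frac{\frac{647}{86221751} - 487038}{5} = - \frac{2}{5} + \frac{1}{5} \left(- \frac{41993269162891}{86221751}\right) = - \frac{2}{5} - \frac{41993269162891}{431108755} = - \frac{41993441606393}{431108755} \approx -97408.0$)
$- n = \left(-1\right) \left(- \frac{41993441606393}{431108755}\right) = \frac{41993441606393}{431108755}$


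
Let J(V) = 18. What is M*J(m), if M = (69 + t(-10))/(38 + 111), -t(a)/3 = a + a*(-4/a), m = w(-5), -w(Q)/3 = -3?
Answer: 1998/149 ≈ 13.409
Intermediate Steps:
w(Q) = 9 (w(Q) = -3*(-3) = 9)
m = 9
t(a) = 12 - 3*a (t(a) = -3*(a + a*(-4/a)) = -3*(a - 4) = -3*(-4 + a) = 12 - 3*a)
M = 111/149 (M = (69 + (12 - 3*(-10)))/(38 + 111) = (69 + (12 + 30))/149 = (69 + 42)*(1/149) = 111*(1/149) = 111/149 ≈ 0.74497)
M*J(m) = (111/149)*18 = 1998/149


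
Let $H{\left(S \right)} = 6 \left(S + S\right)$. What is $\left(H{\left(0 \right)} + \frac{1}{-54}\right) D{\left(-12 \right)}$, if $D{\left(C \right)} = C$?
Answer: $\frac{2}{9} \approx 0.22222$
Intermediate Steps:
$H{\left(S \right)} = 12 S$ ($H{\left(S \right)} = 6 \cdot 2 S = 12 S$)
$\left(H{\left(0 \right)} + \frac{1}{-54}\right) D{\left(-12 \right)} = \left(12 \cdot 0 + \frac{1}{-54}\right) \left(-12\right) = \left(0 - \frac{1}{54}\right) \left(-12\right) = \left(- \frac{1}{54}\right) \left(-12\right) = \frac{2}{9}$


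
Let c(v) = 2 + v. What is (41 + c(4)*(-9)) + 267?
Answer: 254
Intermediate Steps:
(41 + c(4)*(-9)) + 267 = (41 + (2 + 4)*(-9)) + 267 = (41 + 6*(-9)) + 267 = (41 - 54) + 267 = -13 + 267 = 254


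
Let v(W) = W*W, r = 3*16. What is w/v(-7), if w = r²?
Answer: 2304/49 ≈ 47.020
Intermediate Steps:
r = 48
w = 2304 (w = 48² = 2304)
v(W) = W²
w/v(-7) = 2304/((-7)²) = 2304/49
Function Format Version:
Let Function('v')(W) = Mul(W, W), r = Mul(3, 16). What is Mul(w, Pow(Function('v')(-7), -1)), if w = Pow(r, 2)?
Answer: Rational(2304, 49) ≈ 47.020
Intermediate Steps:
r = 48
w = 2304 (w = Pow(48, 2) = 2304)
Function('v')(W) = Pow(W, 2)
Mul(w, Pow(Function('v')(-7), -1)) = Mul(2304, Pow(Pow(-7, 2), -1)) = Mul(2304, Pow(49, -1)) = Mul(2304, Rational(1, 49)) = Rational(2304, 49)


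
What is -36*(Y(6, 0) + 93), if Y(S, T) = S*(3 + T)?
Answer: -3996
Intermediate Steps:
-36*(Y(6, 0) + 93) = -36*(6*(3 + 0) + 93) = -36*(6*3 + 93) = -36*(18 + 93) = -36*111 = -3996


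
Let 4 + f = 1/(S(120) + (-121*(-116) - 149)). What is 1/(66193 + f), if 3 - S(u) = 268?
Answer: 13622/901626559 ≈ 1.5108e-5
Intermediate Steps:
S(u) = -265 (S(u) = 3 - 1*268 = 3 - 268 = -265)
f = -54487/13622 (f = -4 + 1/(-265 + (-121*(-116) - 149)) = -4 + 1/(-265 + (14036 - 149)) = -4 + 1/(-265 + 13887) = -4 + 1/13622 = -54487/13622 ≈ -3.9999)
1/(66193 + f) = 1/(66193 - 54487/13622) = 1/(901626559/13622) = 13622/901626559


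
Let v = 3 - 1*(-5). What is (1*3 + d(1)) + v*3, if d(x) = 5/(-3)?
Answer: 76/3 ≈ 25.333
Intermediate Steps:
d(x) = -5/3 (d(x) = 5*(-⅓) = -5/3)
v = 8 (v = 3 + 5 = 8)
(1*3 + d(1)) + v*3 = (1*3 - 5/3) + 8*3 = (3 - 5/3) + 24 = 4/3 + 24 = 76/3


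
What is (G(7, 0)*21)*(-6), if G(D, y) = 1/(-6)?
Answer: 21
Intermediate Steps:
G(D, y) = -⅙
(G(7, 0)*21)*(-6) = -⅙*21*(-6) = -7/2*(-6) = 21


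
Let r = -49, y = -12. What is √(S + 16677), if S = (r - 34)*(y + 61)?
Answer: √12610 ≈ 112.29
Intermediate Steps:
S = -4067 (S = (-49 - 34)*(-12 + 61) = -83*49 = -4067)
√(S + 16677) = √(-4067 + 16677) = √12610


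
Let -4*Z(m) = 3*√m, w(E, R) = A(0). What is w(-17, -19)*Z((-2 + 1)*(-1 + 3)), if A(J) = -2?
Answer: 3*I*√2/2 ≈ 2.1213*I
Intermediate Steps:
w(E, R) = -2
Z(m) = -3*√m/4
w(-17, -19)*Z((-2 + 1)*(-1 + 3)) = -(-3)*√((-2 + 1)*(-1 + 3))/2 = -(-3)*√(-1*2)/2 = -(-3)*√(-2)/2 = -(-3)*I*√2/2 = 3*I*√2/2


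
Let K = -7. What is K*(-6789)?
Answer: 47523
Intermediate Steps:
K*(-6789) = -7*(-6789) = 47523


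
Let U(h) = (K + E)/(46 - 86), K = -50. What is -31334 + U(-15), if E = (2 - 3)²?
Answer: -1253311/40 ≈ -31333.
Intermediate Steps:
E = 1 (E = (-1)² = 1)
U(h) = 49/40 (U(h) = (-50 + 1)/(46 - 86) = -49/(-40) = -49*(-1/40) = 49/40)
-31334 + U(-15) = -31334 + 49/40 = -1253311/40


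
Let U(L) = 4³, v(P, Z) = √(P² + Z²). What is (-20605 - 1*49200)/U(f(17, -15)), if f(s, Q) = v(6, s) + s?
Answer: -69805/64 ≈ -1090.7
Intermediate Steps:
f(s, Q) = s + √(36 + s²) (f(s, Q) = √(6² + s²) + s = √(36 + s²) + s = s + √(36 + s²))
U(L) = 64
(-20605 - 1*49200)/U(f(17, -15)) = (-20605 - 1*49200)/64 = (-20605 - 49200)*(1/64) = -69805*1/64 = -69805/64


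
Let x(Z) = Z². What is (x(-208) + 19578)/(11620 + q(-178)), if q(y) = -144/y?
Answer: 2796469/517126 ≈ 5.4077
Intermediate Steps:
(x(-208) + 19578)/(11620 + q(-178)) = ((-208)² + 19578)/(11620 - 144/(-178)) = (43264 + 19578)/(11620 - 144*(-1/178)) = 62842/(11620 + 72/89) = 62842/(1034252/89) = 62842*(89/1034252) = 2796469/517126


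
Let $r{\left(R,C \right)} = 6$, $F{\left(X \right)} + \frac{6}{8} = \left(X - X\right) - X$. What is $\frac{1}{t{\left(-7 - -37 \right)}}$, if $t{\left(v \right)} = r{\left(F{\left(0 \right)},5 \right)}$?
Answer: $\frac{1}{6} \approx 0.16667$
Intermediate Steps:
$F{\left(X \right)} = - \frac{3}{4} - X$ ($F{\left(X \right)} = - \frac{3}{4} + \left(\left(X - X\right) - X\right) = - \frac{3}{4} + \left(0 - X\right) = - \frac{3}{4} - X$)
$t{\left(v \right)} = 6$
$\frac{1}{t{\left(-7 - -37 \right)}} = \frac{1}{6}$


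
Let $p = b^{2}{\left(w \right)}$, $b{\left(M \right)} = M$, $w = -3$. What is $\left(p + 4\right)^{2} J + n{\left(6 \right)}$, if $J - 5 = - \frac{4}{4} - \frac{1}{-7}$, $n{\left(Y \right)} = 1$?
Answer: $\frac{4908}{7} \approx 701.14$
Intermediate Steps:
$p = 9$ ($p = \left(-3\right)^{2} = 9$)
$J = \frac{29}{7}$ ($J = 5 - \left(- \frac{1}{7} + 1\right) = 5 - \frac{6}{7} = \frac{29}{7} \approx 4.1429$)
$\left(p + 4\right)^{2} J + n{\left(6 \right)} = \left(9 + 4\right)^{2} \cdot \frac{29}{7} + 1 = 13^{2} \cdot \frac{29}{7} + 1 = 169 \cdot \frac{29}{7} + 1 = \frac{4901}{7} + 1 = \frac{4908}{7}$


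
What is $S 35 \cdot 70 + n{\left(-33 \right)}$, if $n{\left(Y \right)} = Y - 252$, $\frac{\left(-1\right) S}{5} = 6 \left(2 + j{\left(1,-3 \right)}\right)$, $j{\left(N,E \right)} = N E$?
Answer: $73215$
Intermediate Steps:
$j{\left(N,E \right)} = E N$
$S = 30$ ($S = - 5 \cdot 6 \left(2 - 3\right) = - 5 \cdot 6 \left(-1\right) = \left(-5\right) \left(-6\right) = 30$)
$n{\left(Y \right)} = -252 + Y$ ($n{\left(Y \right)} = Y - 252 = -252 + Y$)
$S 35 \cdot 70 + n{\left(-33 \right)} = 30 \cdot 35 \cdot 70 - 285 = 1050 \cdot 70 - 285 = 73500 - 285 = 73215$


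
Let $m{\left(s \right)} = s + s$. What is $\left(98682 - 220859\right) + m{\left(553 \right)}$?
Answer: $-121071$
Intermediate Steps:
$m{\left(s \right)} = 2 s$
$\left(98682 - 220859\right) + m{\left(553 \right)} = \left(98682 - 220859\right) + 2 \cdot 553 = -122177 + 1106 = -121071$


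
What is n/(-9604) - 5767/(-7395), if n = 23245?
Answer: -116510507/71021580 ≈ -1.6405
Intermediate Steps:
n/(-9604) - 5767/(-7395) = 23245/(-9604) - 5767/(-7395) = 23245*(-1/9604) - 5767*(-1/7395) = -23245/9604 + 5767/7395 = -116510507/71021580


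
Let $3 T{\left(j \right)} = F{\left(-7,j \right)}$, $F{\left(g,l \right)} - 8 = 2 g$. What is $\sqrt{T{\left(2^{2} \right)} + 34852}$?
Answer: $5 \sqrt{1394} \approx 186.68$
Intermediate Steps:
$F{\left(g,l \right)} = 8 + 2 g$
$T{\left(j \right)} = -2$ ($T{\left(j \right)} = \frac{8 + 2 \left(-7\right)}{3} = \frac{8 - 14}{3} = \frac{1}{3} \left(-6\right) = -2$)
$\sqrt{T{\left(2^{2} \right)} + 34852} = \sqrt{-2 + 34852} = \sqrt{34850} = 5 \sqrt{1394}$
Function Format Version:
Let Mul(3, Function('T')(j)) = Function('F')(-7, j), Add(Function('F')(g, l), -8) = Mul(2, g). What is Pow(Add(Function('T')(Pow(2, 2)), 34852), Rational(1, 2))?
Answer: Mul(5, Pow(1394, Rational(1, 2))) ≈ 186.68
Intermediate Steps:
Function('F')(g, l) = Add(8, Mul(2, g))
Function('T')(j) = -2 (Function('T')(j) = Mul(Rational(1, 3), Add(8, Mul(2, -7))) = Mul(Rational(1, 3), Add(8, -14)) = Mul(Rational(1, 3), -6) = -2)
Pow(Add(Function('T')(Pow(2, 2)), 34852), Rational(1, 2)) = Pow(Add(-2, 34852), Rational(1, 2)) = Pow(34850, Rational(1, 2)) = Mul(5, Pow(1394, Rational(1, 2)))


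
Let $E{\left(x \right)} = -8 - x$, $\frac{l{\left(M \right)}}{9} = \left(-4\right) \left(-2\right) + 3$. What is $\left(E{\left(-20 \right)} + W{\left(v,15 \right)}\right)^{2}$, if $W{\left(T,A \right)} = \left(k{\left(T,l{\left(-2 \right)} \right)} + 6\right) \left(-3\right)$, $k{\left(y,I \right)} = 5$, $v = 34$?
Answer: $441$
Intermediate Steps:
$l{\left(M \right)} = 99$ ($l{\left(M \right)} = 9 \left(\left(-4\right) \left(-2\right) + 3\right) = 9 \left(8 + 3\right) = 9 \cdot 11 = 99$)
$W{\left(T,A \right)} = -33$ ($W{\left(T,A \right)} = \left(5 + 6\right) \left(-3\right) = 11 \left(-3\right) = -33$)
$\left(E{\left(-20 \right)} + W{\left(v,15 \right)}\right)^{2} = \left(\left(-8 - -20\right) - 33\right)^{2} = \left(\left(-8 + 20\right) - 33\right)^{2} = \left(12 - 33\right)^{2} = \left(-21\right)^{2} = 441$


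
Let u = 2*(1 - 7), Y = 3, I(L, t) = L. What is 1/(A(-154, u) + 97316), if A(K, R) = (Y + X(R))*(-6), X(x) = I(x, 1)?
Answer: 1/97370 ≈ 1.0270e-5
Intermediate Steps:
X(x) = x
u = -12 (u = 2*(-6) = -12)
A(K, R) = -18 - 6*R (A(K, R) = (3 + R)*(-6) = -18 - 6*R)
1/(A(-154, u) + 97316) = 1/((-18 - 6*(-12)) + 97316) = 1/((-18 + 72) + 97316) = 1/(54 + 97316) = 1/97370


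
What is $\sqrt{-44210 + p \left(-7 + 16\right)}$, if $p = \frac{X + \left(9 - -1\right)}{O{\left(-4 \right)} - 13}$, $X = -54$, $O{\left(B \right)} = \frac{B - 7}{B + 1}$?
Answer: $\frac{i \sqrt{2164211}}{7} \approx 210.16 i$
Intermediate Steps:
$O{\left(B \right)} = \frac{-7 + B}{1 + B}$
$p = \frac{33}{7}$ ($p = \frac{-54 + \left(9 - -1\right)}{\frac{-7 - 4}{1 - 4} - 13} = \frac{-54 + \left(9 + 1\right)}{\frac{1}{-3} \left(-11\right) - 13} = \frac{-54 + 10}{\left(- \frac{1}{3}\right) \left(-11\right) - 13} = - \frac{44}{\frac{11}{3} - 13} = - \frac{44}{- \frac{28}{3}} = \left(-44\right) \left(- \frac{3}{28}\right) = \frac{33}{7} \approx 4.7143$)
$\sqrt{-44210 + p \left(-7 + 16\right)} = \sqrt{-44210 + \frac{33 \left(-7 + 16\right)}{7}} = \sqrt{-44210 + \frac{33}{7} \cdot 9} = \sqrt{-44210 + \frac{297}{7}} = \sqrt{- \frac{309173}{7}} = \frac{i \sqrt{2164211}}{7}$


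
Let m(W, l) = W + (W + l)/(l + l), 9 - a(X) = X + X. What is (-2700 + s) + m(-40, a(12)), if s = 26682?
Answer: 143663/6 ≈ 23944.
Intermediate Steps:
a(X) = 9 - 2*X (a(X) = 9 - (X + X) = 9 - 2*X)
m(W, l) = W + (W + l)/(2*l) (m(W, l) = W + (W + l)/((2*l)) = W + (W + l)*(1/(2*l)) = W + (W + l)/(2*l))
(-2700 + s) + m(-40, a(12)) = (-2700 + 26682) + (1/2 - 40 + (1/2)*(-40)/(9 - 2*12)) = 23982 + (1/2 - 40 + (1/2)*(-40)/(9 - 24)) = 23982 + (1/2 - 40 + (1/2)*(-40)/(-15)) = 23982 + (1/2 - 40 + (1/2)*(-40)*(-1/15)) = 23982 + (1/2 - 40 + 4/3) = 23982 - 229/6 = 143663/6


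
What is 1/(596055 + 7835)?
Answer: 1/603890 ≈ 1.6559e-6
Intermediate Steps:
1/(596055 + 7835) = 1/603890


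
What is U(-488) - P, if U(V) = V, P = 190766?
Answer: -191254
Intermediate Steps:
U(-488) - P = -488 - 1*190766 = -488 - 190766 = -191254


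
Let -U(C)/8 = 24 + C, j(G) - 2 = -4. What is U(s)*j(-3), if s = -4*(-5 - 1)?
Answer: 768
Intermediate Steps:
j(G) = -2 (j(G) = 2 - 4 = -2)
s = 24 (s = -4*(-6) = 24)
U(C) = -192 - 8*C (U(C) = -8*(24 + C) = -192 - 8*C)
U(s)*j(-3) = (-192 - 8*24)*(-2) = (-192 - 192)*(-2) = -384*(-2) = 768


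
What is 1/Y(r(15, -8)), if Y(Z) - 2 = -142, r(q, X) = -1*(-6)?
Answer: -1/140 ≈ -0.0071429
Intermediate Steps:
r(q, X) = 6
Y(Z) = -140 (Y(Z) = 2 - 142 = -140)
1/Y(r(15, -8)) = 1/(-140) = -1/140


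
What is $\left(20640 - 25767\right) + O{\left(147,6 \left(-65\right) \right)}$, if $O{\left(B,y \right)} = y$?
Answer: $-5517$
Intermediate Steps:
$\left(20640 - 25767\right) + O{\left(147,6 \left(-65\right) \right)} = \left(20640 - 25767\right) + 6 \left(-65\right) = -5127 - 390 = -5517$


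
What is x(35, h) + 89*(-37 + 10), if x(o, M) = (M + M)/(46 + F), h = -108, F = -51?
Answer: -11799/5 ≈ -2359.8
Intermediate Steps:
x(o, M) = -2*M/5 (x(o, M) = (M + M)/(46 - 51) = (2*M)/(-5) = (2*M)*(-⅕) = -2*M/5)
x(35, h) + 89*(-37 + 10) = -⅖*(-108) + 89*(-37 + 10) = 216/5 + 89*(-27) = 216/5 - 2403 = -11799/5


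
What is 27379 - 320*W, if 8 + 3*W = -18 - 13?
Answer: 31539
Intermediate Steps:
W = -13 (W = -8/3 + (-18 - 13)/3 = -8/3 + (⅓)*(-31) = -8/3 - 31/3 = -13)
27379 - 320*W = 27379 - 320*(-13) = 27379 + 4160 = 31539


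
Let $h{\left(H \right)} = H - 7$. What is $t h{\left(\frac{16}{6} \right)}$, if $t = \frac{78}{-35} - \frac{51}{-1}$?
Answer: $- \frac{7397}{35} \approx -211.34$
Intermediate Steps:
$t = \frac{1707}{35}$ ($t = 78 \left(- \frac{1}{35}\right) - -51 = - \frac{78}{35} + 51 = \frac{1707}{35} \approx 48.771$)
$h{\left(H \right)} = -7 + H$
$t h{\left(\frac{16}{6} \right)} = \frac{1707 \left(-7 + \frac{16}{6}\right)}{35} = \frac{1707 \left(-7 + 16 \cdot \frac{1}{6}\right)}{35} = \frac{1707 \left(-7 + \frac{8}{3}\right)}{35} = \frac{1707}{35} \left(- \frac{13}{3}\right) = - \frac{7397}{35}$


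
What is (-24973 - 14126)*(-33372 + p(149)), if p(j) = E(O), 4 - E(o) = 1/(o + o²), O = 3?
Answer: 5218634761/4 ≈ 1.3047e+9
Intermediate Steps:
E(o) = 4 - 1/(o + o²)
p(j) = 47/12 (p(j) = (-1 + 4*3 + 4*3²)/(3*(1 + 3)) = (⅓)*(-1 + 12 + 4*9)/4 = (⅓)*(¼)*(-1 + 12 + 36) = (⅓)*(¼)*47 = 47/12)
(-24973 - 14126)*(-33372 + p(149)) = (-24973 - 14126)*(-33372 + 47/12) = -39099*(-400417/12) = 5218634761/4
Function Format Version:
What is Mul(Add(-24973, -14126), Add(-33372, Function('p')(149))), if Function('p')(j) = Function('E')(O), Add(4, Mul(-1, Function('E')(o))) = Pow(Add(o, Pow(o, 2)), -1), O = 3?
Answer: Rational(5218634761, 4) ≈ 1.3047e+9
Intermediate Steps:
Function('E')(o) = Add(4, Mul(-1, Pow(Add(o, Pow(o, 2)), -1)))
Function('p')(j) = Rational(47, 12) (Function('p')(j) = Mul(Pow(3, -1), Pow(Add(1, 3), -1), Add(-1, Mul(4, 3), Mul(4, Pow(3, 2)))) = Mul(Rational(1, 3), Pow(4, -1), Add(-1, 12, Mul(4, 9))) = Mul(Rational(1, 3), Rational(1, 4), Add(-1, 12, 36)) = Mul(Rational(1, 3), Rational(1, 4), 47) = Rational(47, 12))
Mul(Add(-24973, -14126), Add(-33372, Function('p')(149))) = Mul(Add(-24973, -14126), Add(-33372, Rational(47, 12))) = Mul(-39099, Rational(-400417, 12)) = Rational(5218634761, 4)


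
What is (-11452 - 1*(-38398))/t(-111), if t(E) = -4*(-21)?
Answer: 4491/14 ≈ 320.79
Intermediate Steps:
t(E) = 84
(-11452 - 1*(-38398))/t(-111) = (-11452 - 1*(-38398))/84 = (-11452 + 38398)*(1/84) = 26946*(1/84) = 4491/14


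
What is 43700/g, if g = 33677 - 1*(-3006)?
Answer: 43700/36683 ≈ 1.1913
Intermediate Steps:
g = 36683 (g = 33677 + 3006 = 36683)
43700/g = 43700/36683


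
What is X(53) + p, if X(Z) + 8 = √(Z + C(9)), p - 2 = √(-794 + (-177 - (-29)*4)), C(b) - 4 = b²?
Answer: -6 + √138 + 3*I*√95 ≈ 5.7473 + 29.24*I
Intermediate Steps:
C(b) = 4 + b²
p = 2 + 3*I*√95 (p = 2 + √(-794 + (-177 - (-29)*4)) = 2 + √(-794 + (-177 - 1*(-116))) = 2 + √(-794 + (-177 + 116)) = 2 + √(-794 - 61) = 2 + √(-855) = 2 + 3*I*√95 ≈ 2.0 + 29.24*I)
X(Z) = -8 + √(85 + Z) (X(Z) = -8 + √(Z + (4 + 9²)) = -8 + √(Z + (4 + 81)) = -8 + √(Z + 85) = -8 + √(85 + Z))
X(53) + p = (-8 + √(85 + 53)) + (2 + 3*I*√95) = (-8 + √138) + (2 + 3*I*√95) = -6 + √138 + 3*I*√95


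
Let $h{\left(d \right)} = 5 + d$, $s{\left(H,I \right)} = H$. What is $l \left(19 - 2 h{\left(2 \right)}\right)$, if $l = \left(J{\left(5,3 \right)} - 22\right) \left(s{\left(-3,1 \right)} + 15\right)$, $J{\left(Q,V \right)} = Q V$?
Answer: $-420$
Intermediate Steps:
$l = -84$ ($l = \left(5 \cdot 3 - 22\right) \left(-3 + 15\right) = \left(15 - 22\right) 12 = \left(-7\right) 12 = -84$)
$l \left(19 - 2 h{\left(2 \right)}\right) = - 84 \left(19 - 2 \left(5 + 2\right)\right) = - 84 \left(19 - 14\right) = \left(-84\right) 5 = -420$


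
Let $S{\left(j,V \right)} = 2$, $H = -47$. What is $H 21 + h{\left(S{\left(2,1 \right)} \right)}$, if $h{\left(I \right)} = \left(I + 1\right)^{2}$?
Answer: $-978$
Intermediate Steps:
$h{\left(I \right)} = \left(1 + I\right)^{2}$
$H 21 + h{\left(S{\left(2,1 \right)} \right)} = \left(-47\right) 21 + \left(1 + 2\right)^{2} = -987 + 3^{2} = -987 + 9 = -978$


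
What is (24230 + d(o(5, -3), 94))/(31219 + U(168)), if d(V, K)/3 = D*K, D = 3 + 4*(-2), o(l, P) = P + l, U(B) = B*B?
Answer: 22820/59443 ≈ 0.38390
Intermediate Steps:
U(B) = B²
D = -5 (D = 3 - 8 = -5)
d(V, K) = -15*K (d(V, K) = 3*(-5*K) = -15*K)
(24230 + d(o(5, -3), 94))/(31219 + U(168)) = (24230 - 15*94)/(31219 + 168²) = (24230 - 1410)/(31219 + 28224) = 22820/59443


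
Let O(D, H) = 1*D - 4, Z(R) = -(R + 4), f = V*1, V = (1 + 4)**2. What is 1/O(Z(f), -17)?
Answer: -1/33 ≈ -0.030303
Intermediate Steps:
V = 25 (V = 5**2 = 25)
f = 25 (f = 25*1 = 25)
Z(R) = -4 - R (Z(R) = -(4 + R) = -4 - R)
O(D, H) = -4 + D (O(D, H) = D - 4 = -4 + D)
1/O(Z(f), -17) = 1/(-4 + (-4 - 1*25)) = 1/(-4 + (-4 - 25)) = 1/(-4 - 29) = 1/(-33) = -1/33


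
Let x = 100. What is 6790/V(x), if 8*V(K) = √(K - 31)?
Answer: 54320*√69/69 ≈ 6539.4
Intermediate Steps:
V(K) = √(-31 + K)/8 (V(K) = √(K - 31)/8 = √(-31 + K)/8)
6790/V(x) = 6790/((√(-31 + 100)/8)) = 6790/((√69/8)) = 6790*(8*√69/69) = 54320*√69/69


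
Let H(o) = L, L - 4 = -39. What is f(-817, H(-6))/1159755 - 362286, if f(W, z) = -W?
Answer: -420162999113/1159755 ≈ -3.6229e+5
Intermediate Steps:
L = -35 (L = 4 - 39 = -35)
H(o) = -35
f(-817, H(-6))/1159755 - 362286 = -1*(-817)/1159755 - 362286 = 817*(1/1159755) - 362286 = 817/1159755 - 362286 = -420162999113/1159755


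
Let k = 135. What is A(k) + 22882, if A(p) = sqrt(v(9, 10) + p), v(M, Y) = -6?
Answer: 22882 + sqrt(129) ≈ 22893.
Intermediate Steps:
A(p) = sqrt(-6 + p)
A(k) + 22882 = sqrt(-6 + 135) + 22882 = sqrt(129) + 22882 = 22882 + sqrt(129)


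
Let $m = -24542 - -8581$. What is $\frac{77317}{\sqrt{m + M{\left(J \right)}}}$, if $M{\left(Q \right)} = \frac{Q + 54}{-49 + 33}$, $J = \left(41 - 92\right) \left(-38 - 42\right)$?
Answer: $- \frac{154634 i \sqrt{259510}}{129755} \approx - 607.1 i$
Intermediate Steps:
$J = 4080$ ($J = \left(-51\right) \left(-80\right) = 4080$)
$M{\left(Q \right)} = - \frac{27}{8} - \frac{Q}{16}$ ($M{\left(Q \right)} = \frac{54 + Q}{-16} = \left(54 + Q\right) \left(- \frac{1}{16}\right) = - \frac{27}{8} - \frac{Q}{16}$)
$m = -15961$ ($m = -24542 + 8581 = -15961$)
$\frac{77317}{\sqrt{m + M{\left(J \right)}}} = \frac{77317}{\sqrt{-15961 - \frac{2067}{8}}} = \frac{77317}{\sqrt{- \frac{129755}{8}}} = \frac{77317}{\frac{1}{4} i \sqrt{259510}} = 77317 \left(- \frac{2 i \sqrt{259510}}{129755}\right) = - \frac{154634 i \sqrt{259510}}{129755}$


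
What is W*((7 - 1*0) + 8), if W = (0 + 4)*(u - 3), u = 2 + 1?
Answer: 0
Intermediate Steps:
u = 3
W = 0 (W = (0 + 4)*(3 - 3) = 4*0 = 0)
W*((7 - 1*0) + 8) = 0*((7 - 1*0) + 8) = 0*((7 + 0) + 8) = 0*(7 + 8) = 0*15 = 0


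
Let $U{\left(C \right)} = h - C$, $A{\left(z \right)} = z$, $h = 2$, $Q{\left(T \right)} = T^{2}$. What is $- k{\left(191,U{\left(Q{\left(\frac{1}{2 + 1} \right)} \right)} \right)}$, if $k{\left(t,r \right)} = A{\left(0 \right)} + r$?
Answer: $- \frac{17}{9} \approx -1.8889$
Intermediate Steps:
$U{\left(C \right)} = 2 - C$
$k{\left(t,r \right)} = r$ ($k{\left(t,r \right)} = 0 + r = r$)
$- k{\left(191,U{\left(Q{\left(\frac{1}{2 + 1} \right)} \right)} \right)} = - (2 - \left(\frac{1}{2 + 1}\right)^{2}) = - (2 - \left(\frac{1}{3}\right)^{2}) = - (2 - \frac{1}{9}) = \left(-1\right) \frac{17}{9} = - \frac{17}{9}$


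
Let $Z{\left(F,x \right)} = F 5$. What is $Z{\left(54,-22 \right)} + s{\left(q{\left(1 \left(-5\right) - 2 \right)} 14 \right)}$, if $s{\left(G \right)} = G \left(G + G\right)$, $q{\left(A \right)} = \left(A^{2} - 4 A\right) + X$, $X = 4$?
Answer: $2572182$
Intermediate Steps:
$q{\left(A \right)} = 4 + A^{2} - 4 A$ ($q{\left(A \right)} = \left(A^{2} - 4 A\right) + 4 = 4 + A^{2} - 4 A$)
$Z{\left(F,x \right)} = 5 F$
$s{\left(G \right)} = 2 G^{2}$ ($s{\left(G \right)} = G 2 G = 2 G^{2}$)
$Z{\left(54,-22 \right)} + s{\left(q{\left(1 \left(-5\right) - 2 \right)} 14 \right)} = 5 \cdot 54 + 2 \left(\left(4 + \left(1 \left(-5\right) - 2\right)^{2} - 4 \left(1 \left(-5\right) - 2\right)\right) 14\right)^{2} = 270 + 2 \left(\left(4 + \left(-5 - 2\right)^{2} - 4 \left(-5 - 2\right)\right) 14\right)^{2} = 270 + 2 \left(\left(4 + \left(-7\right)^{2} - -28\right) 14\right)^{2} = 270 + 2 \left(\left(4 + 49 + 28\right) 14\right)^{2} = 270 + 2 \left(81 \cdot 14\right)^{2} = 270 + 2 \cdot 1134^{2} = 270 + 2 \cdot 1285956 = 270 + 2571912 = 2572182$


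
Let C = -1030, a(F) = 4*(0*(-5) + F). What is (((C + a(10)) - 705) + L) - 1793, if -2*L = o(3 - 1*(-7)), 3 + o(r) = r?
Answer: -6983/2 ≈ -3491.5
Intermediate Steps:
o(r) = -3 + r
a(F) = 4*F (a(F) = 4*(0 + F) = 4*F)
L = -7/2 (L = -(-3 + (3 - 1*(-7)))/2 = -(-3 + (3 + 7))/2 = -(-3 + 10)/2 = -½*7 = -7/2 ≈ -3.5000)
(((C + a(10)) - 705) + L) - 1793 = (((-1030 + 4*10) - 705) - 7/2) - 1793 = (((-1030 + 40) - 705) - 7/2) - 1793 = ((-990 - 705) - 7/2) - 1793 = (-1695 - 7/2) - 1793 = -3397/2 - 1793 = -6983/2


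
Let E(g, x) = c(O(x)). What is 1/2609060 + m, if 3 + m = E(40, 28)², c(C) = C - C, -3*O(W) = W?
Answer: -7827179/2609060 ≈ -3.0000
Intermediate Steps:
O(W) = -W/3
c(C) = 0
E(g, x) = 0
m = -3 (m = -3 + 0² = -3 + 0 = -3)
1/2609060 + m = 1/2609060 - 3 = -7827179/2609060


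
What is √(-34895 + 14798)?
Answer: 3*I*√2233 ≈ 141.76*I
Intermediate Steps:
√(-34895 + 14798) = √(-20097) = 3*I*√2233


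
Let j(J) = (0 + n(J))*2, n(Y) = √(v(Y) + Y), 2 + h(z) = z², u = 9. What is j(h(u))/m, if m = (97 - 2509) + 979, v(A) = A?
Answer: -2*√158/1433 ≈ -0.017543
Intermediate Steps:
h(z) = -2 + z²
n(Y) = √2*√Y (n(Y) = √(Y + Y) = √(2*Y) = √2*√Y)
j(J) = 2*√2*√J (j(J) = (0 + √2*√J)*2 = (√2*√J)*2 = 2*√2*√J)
m = -1433 (m = -2412 + 979 = -1433)
j(h(u))/m = (2*√2*√(-2 + 9²))/(-1433) = (2*√2*√(-2 + 81))*(-1/1433) = (2*√2*√79)*(-1/1433) = (2*√158)*(-1/1433) = -2*√158/1433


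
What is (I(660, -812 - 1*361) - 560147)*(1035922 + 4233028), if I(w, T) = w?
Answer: -2947909028650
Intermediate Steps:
(I(660, -812 - 1*361) - 560147)*(1035922 + 4233028) = (660 - 560147)*(1035922 + 4233028) = -559487*5268950 = -2947909028650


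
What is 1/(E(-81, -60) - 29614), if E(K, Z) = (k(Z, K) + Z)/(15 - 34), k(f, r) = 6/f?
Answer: -190/5626059 ≈ -3.3771e-5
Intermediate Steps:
E(K, Z) = -6/(19*Z) - Z/19 (E(K, Z) = (6/Z + Z)/(15 - 34) = (Z + 6/Z)/(-19) = (Z + 6/Z)*(-1/19) = -6/(19*Z) - Z/19)
1/(E(-81, -60) - 29614) = 1/((1/19)*(-6 - 1*(-60)²)/(-60) - 29614) = 1/((1/19)*(-1/60)*(-6 - 1*3600) - 29614) = 1/((1/19)*(-1/60)*(-6 - 3600) - 29614) = 1/((1/19)*(-1/60)*(-3606) - 29614) = 1/(601/190 - 29614) = 1/(-5626059/190) = -190/5626059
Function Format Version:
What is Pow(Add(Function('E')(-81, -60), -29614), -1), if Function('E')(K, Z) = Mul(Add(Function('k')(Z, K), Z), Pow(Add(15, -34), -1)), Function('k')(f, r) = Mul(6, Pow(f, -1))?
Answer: Rational(-190, 5626059) ≈ -3.3771e-5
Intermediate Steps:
Function('E')(K, Z) = Add(Mul(Rational(-6, 19), Pow(Z, -1)), Mul(Rational(-1, 19), Z)) (Function('E')(K, Z) = Mul(Add(Mul(6, Pow(Z, -1)), Z), Pow(Add(15, -34), -1)) = Mul(Add(Z, Mul(6, Pow(Z, -1))), Pow(-19, -1)) = Mul(Add(Z, Mul(6, Pow(Z, -1))), Rational(-1, 19)) = Add(Mul(Rational(-6, 19), Pow(Z, -1)), Mul(Rational(-1, 19), Z)))
Pow(Add(Function('E')(-81, -60), -29614), -1) = Pow(Add(Mul(Rational(1, 19), Pow(-60, -1), Add(-6, Mul(-1, Pow(-60, 2)))), -29614), -1) = Pow(Add(Mul(Rational(1, 19), Rational(-1, 60), Add(-6, Mul(-1, 3600))), -29614), -1) = Pow(Add(Mul(Rational(1, 19), Rational(-1, 60), Add(-6, -3600)), -29614), -1) = Pow(Add(Mul(Rational(1, 19), Rational(-1, 60), -3606), -29614), -1) = Pow(Add(Rational(601, 190), -29614), -1) = Pow(Rational(-5626059, 190), -1) = Rational(-190, 5626059)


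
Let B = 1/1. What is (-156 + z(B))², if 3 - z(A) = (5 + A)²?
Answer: 35721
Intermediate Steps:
B = 1
z(A) = 3 - (5 + A)²
(-156 + z(B))² = (-156 + (3 - (5 + 1)²))² = (-156 + (3 - 1*6²))² = (-156 + (3 - 1*36))² = (-156 + (3 - 36))² = (-156 - 33)² = (-189)² = 35721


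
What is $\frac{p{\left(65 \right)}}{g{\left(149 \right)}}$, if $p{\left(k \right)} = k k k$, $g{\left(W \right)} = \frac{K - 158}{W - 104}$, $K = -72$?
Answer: $- \frac{2471625}{46} \approx -53731.0$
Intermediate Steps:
$g{\left(W \right)} = - \frac{230}{-104 + W}$ ($g{\left(W \right)} = \frac{-72 - 158}{W - 104} = - \frac{230}{-104 + W}$)
$p{\left(k \right)} = k^{3}$ ($p{\left(k \right)} = k^{2} k = k^{3}$)
$\frac{p{\left(65 \right)}}{g{\left(149 \right)}} = \frac{65^{3}}{\left(-230\right) \frac{1}{-104 + 149}} = \frac{274625}{\left(-230\right) \frac{1}{45}} = \frac{274625}{- \frac{46}{9}} = 274625 \left(- \frac{9}{46}\right) = - \frac{2471625}{46}$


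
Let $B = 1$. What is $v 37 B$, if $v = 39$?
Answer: $1443$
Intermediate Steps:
$v 37 B = 39 \cdot 37 \cdot 1 = 1443 \cdot 1 = 1443$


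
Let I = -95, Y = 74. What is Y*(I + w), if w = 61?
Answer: -2516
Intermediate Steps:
Y*(I + w) = 74*(-95 + 61) = 74*(-34) = -2516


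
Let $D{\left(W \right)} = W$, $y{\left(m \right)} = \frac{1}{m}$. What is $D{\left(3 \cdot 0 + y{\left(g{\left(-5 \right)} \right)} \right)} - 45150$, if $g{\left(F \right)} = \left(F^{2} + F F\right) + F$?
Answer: $- \frac{2031749}{45} \approx -45150.0$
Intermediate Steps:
$g{\left(F \right)} = F + 2 F^{2}$ ($g{\left(F \right)} = \left(F^{2} + F^{2}\right) + F = 2 F^{2} + F = F + 2 F^{2}$)
$D{\left(3 \cdot 0 + y{\left(g{\left(-5 \right)} \right)} \right)} - 45150 = \left(3 \cdot 0 + \frac{1}{\left(-5\right) \left(1 + 2 \left(-5\right)\right)}\right) - 45150 = \left(0 + \frac{1}{\left(-5\right) \left(1 - 10\right)}\right) - 45150 = \left(0 + \frac{1}{\left(-5\right) \left(-9\right)}\right) - 45150 = \left(0 + \frac{1}{45}\right) - 45150 = \frac{1}{45} - 45150 = - \frac{2031749}{45}$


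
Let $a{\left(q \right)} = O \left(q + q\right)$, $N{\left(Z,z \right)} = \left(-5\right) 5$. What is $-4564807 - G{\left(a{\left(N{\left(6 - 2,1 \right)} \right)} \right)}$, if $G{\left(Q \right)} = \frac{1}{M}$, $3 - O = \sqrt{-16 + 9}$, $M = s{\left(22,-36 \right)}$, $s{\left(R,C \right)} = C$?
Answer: $- \frac{164333051}{36} \approx -4.5648 \cdot 10^{6}$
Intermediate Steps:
$M = -36$
$O = 3 - i \sqrt{7}$ ($O = 3 - \sqrt{-16 + 9} = 3 - \sqrt{-7} = 3 - i \sqrt{7} \approx 3.0 - 2.6458 i$)
$N{\left(Z,z \right)} = -25$
$a{\left(q \right)} = 2 q \left(3 - i \sqrt{7}\right)$ ($a{\left(q \right)} = \left(3 - i \sqrt{7}\right) \left(q + q\right) = \left(3 - i \sqrt{7}\right) 2 q = 2 q \left(3 - i \sqrt{7}\right)$)
$G{\left(Q \right)} = - \frac{1}{36}$ ($G{\left(Q \right)} = \frac{1}{-36} = - \frac{1}{36}$)
$-4564807 - G{\left(a{\left(N{\left(6 - 2,1 \right)} \right)} \right)} = -4564807 - - \frac{1}{36} = -4564807 + \frac{1}{36} = - \frac{164333051}{36}$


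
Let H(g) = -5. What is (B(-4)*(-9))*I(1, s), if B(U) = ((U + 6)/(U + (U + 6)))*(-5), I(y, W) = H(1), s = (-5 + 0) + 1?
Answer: 225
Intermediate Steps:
s = -4 (s = -5 + 1 = -4)
I(y, W) = -5
B(U) = -5*(6 + U)/(6 + 2*U) (B(U) = ((6 + U)/(U + (6 + U)))*(-5) = ((6 + U)/(6 + 2*U))*(-5) = -5*(6 + U)/(6 + 2*U))
(B(-4)*(-9))*I(1, s) = ((5*(-6 - 1*(-4))/(2*(3 - 4)))*(-9))*(-5) = (((5/2)*(-6 + 4)/(-1))*(-9))*(-5) = (((5/2)*(-1)*(-2))*(-9))*(-5) = (5*(-9))*(-5) = -45*(-5) = 225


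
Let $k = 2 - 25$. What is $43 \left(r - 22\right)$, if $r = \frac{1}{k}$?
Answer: $- \frac{21801}{23} \approx -947.87$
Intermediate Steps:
$k = -23$
$r = - \frac{1}{23}$ ($r = \frac{1}{-23} = - \frac{1}{23} \approx -0.043478$)
$43 \left(r - 22\right) = 43 \left(- \frac{1}{23} - 22\right) = 43 \left(- \frac{507}{23}\right) = - \frac{21801}{23}$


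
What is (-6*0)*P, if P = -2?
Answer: 0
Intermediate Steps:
(-6*0)*P = -6*0*(-2) = 0*(-2) = 0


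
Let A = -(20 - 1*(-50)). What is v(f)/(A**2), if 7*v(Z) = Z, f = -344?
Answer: -86/8575 ≈ -0.010029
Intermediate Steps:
v(Z) = Z/7
A = -70 (A = -(20 + 50) = -1*70 = -70)
v(f)/(A**2) = ((1/7)*(-344))/((-70)**2) = -344/7/4900 = -344/7*1/4900 = -86/8575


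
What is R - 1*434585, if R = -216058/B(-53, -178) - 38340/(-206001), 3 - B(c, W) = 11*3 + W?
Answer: -738566349351/1693786 ≈ -4.3604e+5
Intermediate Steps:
B(c, W) = -30 - W (B(c, W) = 3 - (11*3 + W) = 3 - (33 + W) = 3 + (-33 - W) = -30 - W)
R = -2472360541/1693786 (R = -216058/(-30 - 1*(-178)) - 38340/(-206001) = -216058/(-30 + 178) - 38340*(-1/206001) = -216058/148 + 4260/22889 = -216058*1/148 + 4260/22889 = -108029/74 + 4260/22889 = -2472360541/1693786 ≈ -1459.7)
R - 1*434585 = -2472360541/1693786 - 1*434585 = -2472360541/1693786 - 434585 = -738566349351/1693786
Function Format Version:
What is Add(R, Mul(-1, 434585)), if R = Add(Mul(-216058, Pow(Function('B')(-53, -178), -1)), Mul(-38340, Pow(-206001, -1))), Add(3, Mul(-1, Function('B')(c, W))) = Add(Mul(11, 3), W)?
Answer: Rational(-738566349351, 1693786) ≈ -4.3604e+5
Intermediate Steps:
Function('B')(c, W) = Add(-30, Mul(-1, W)) (Function('B')(c, W) = Add(3, Mul(-1, Add(Mul(11, 3), W))) = Add(3, Mul(-1, Add(33, W))) = Add(3, Add(-33, Mul(-1, W))) = Add(-30, Mul(-1, W)))
R = Rational(-2472360541, 1693786) (R = Add(Mul(-216058, Pow(Add(-30, Mul(-1, -178)), -1)), Mul(-38340, Pow(-206001, -1))) = Add(Mul(-216058, Pow(Add(-30, 178), -1)), Mul(-38340, Rational(-1, 206001))) = Add(Mul(-216058, Pow(148, -1)), Rational(4260, 22889)) = Add(Mul(-216058, Rational(1, 148)), Rational(4260, 22889)) = Add(Rational(-108029, 74), Rational(4260, 22889)) = Rational(-2472360541, 1693786) ≈ -1459.7)
Add(R, Mul(-1, 434585)) = Add(Rational(-2472360541, 1693786), Mul(-1, 434585)) = Add(Rational(-2472360541, 1693786), -434585) = Rational(-738566349351, 1693786)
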